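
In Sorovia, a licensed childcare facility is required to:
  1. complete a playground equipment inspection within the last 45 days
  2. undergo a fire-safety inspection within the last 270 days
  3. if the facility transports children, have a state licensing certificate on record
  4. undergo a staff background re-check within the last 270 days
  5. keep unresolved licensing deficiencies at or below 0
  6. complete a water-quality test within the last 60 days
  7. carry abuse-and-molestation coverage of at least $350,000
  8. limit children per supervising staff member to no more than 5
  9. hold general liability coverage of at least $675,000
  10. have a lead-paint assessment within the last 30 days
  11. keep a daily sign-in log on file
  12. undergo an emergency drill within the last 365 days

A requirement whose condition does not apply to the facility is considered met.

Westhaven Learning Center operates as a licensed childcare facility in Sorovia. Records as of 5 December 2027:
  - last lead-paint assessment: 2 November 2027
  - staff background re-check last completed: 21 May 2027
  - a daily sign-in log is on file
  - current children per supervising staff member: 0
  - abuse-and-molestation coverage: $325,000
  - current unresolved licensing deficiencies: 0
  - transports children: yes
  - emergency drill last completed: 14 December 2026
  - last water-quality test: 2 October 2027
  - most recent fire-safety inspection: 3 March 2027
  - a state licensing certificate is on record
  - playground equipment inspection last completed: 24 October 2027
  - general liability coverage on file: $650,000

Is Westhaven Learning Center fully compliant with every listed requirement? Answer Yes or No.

No

1. playground equipment inspection 42 days ago vs limit 45 → met
2. fire-safety inspection 277 days ago vs limit 270 → not met
3. condition 'transports children' holds; state licensing certificate present → met
4. staff background re-check 198 days ago vs limit 270 → met
5. unresolved licensing deficiencies 0 ≤ 0 → met
6. water-quality test 64 days ago vs limit 60 → not met
7. abuse-and-molestation coverage $325,000 < $350,000 → not met
8. children per supervising staff member 0 ≤ 5 → met
9. general liability coverage $650,000 < $675,000 → not met
10. lead-paint assessment 33 days ago vs limit 30 → not met
11. daily sign-in log present → met
12. emergency drill 356 days ago vs limit 365 → met
Not met: 2, 6, 7, 9, 10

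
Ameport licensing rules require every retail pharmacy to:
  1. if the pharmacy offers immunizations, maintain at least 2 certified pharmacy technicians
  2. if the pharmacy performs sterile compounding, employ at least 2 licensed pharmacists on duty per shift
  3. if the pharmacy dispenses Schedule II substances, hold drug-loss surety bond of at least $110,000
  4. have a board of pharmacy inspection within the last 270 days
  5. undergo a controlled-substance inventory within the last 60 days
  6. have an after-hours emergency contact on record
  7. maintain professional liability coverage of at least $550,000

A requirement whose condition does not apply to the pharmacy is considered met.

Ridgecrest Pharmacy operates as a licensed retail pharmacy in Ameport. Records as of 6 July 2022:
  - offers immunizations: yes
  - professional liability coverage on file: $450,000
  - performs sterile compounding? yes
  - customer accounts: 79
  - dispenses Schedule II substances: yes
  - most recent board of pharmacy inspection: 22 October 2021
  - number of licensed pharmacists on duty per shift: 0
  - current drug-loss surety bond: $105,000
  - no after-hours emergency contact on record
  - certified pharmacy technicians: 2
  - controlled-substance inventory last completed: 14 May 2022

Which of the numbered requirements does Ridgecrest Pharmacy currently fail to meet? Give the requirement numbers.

1. condition 'offers immunizations' holds; certified pharmacy technicians 2 ≥ 2 → met
2. condition 'performs sterile compounding' holds; licensed pharmacists on duty per shift 0 < 2 → not met
3. condition 'dispenses Schedule II substances' holds; drug-loss surety bond $105,000 < $110,000 → not met
4. board of pharmacy inspection 257 days ago vs limit 270 → met
5. controlled-substance inventory 53 days ago vs limit 60 → met
6. after-hours emergency contact absent → not met
7. professional liability coverage $450,000 < $550,000 → not met
Not met: 2, 3, 6, 7

2, 3, 6, 7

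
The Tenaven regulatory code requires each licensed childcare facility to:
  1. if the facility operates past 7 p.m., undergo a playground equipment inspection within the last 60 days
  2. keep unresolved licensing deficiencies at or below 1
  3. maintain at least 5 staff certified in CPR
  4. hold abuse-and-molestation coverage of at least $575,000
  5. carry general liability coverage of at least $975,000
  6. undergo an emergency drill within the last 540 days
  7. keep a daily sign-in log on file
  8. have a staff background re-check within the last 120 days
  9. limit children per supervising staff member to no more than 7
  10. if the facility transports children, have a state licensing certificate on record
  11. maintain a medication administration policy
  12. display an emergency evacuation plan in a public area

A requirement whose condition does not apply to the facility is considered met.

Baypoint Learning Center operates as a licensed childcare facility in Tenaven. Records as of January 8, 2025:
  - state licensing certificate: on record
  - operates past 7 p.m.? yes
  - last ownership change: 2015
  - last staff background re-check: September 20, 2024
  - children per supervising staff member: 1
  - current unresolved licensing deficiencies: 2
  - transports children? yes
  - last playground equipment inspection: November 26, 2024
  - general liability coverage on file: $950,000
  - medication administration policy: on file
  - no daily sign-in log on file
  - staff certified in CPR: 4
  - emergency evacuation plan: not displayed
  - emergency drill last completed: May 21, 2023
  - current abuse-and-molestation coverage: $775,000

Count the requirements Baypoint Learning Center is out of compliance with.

6

1. condition 'operates past 7 p.m.' holds; playground equipment inspection 43 days ago vs limit 60 → met
2. unresolved licensing deficiencies 2 > 1 → not met
3. staff certified in CPR 4 < 5 → not met
4. abuse-and-molestation coverage $775,000 ≥ $575,000 → met
5. general liability coverage $950,000 < $975,000 → not met
6. emergency drill 598 days ago vs limit 540 → not met
7. daily sign-in log absent → not met
8. staff background re-check 110 days ago vs limit 120 → met
9. children per supervising staff member 1 ≤ 7 → met
10. condition 'transports children' holds; state licensing certificate present → met
11. medication administration policy present → met
12. emergency evacuation plan absent → not met
Not met: 6 of 12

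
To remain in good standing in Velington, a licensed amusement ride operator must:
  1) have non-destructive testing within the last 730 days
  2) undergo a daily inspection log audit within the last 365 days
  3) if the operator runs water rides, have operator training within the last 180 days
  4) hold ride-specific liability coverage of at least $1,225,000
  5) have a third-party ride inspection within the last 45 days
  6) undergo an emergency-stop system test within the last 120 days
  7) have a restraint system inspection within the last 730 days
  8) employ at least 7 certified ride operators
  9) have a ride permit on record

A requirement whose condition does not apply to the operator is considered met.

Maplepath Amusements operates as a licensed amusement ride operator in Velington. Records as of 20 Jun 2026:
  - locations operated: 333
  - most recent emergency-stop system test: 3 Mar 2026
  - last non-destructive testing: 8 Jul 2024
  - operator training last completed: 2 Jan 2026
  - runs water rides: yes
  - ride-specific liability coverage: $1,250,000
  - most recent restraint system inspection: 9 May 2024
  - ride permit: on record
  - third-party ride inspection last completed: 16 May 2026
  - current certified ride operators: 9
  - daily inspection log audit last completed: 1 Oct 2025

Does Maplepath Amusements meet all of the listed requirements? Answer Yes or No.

No

1. non-destructive testing 712 days ago vs limit 730 → met
2. daily inspection log audit 262 days ago vs limit 365 → met
3. condition 'runs water rides' holds; operator training 169 days ago vs limit 180 → met
4. ride-specific liability coverage $1,250,000 ≥ $1,225,000 → met
5. third-party ride inspection 35 days ago vs limit 45 → met
6. emergency-stop system test 109 days ago vs limit 120 → met
7. restraint system inspection 772 days ago vs limit 730 → not met
8. certified ride operators 9 ≥ 7 → met
9. ride permit present → met
Not met: 7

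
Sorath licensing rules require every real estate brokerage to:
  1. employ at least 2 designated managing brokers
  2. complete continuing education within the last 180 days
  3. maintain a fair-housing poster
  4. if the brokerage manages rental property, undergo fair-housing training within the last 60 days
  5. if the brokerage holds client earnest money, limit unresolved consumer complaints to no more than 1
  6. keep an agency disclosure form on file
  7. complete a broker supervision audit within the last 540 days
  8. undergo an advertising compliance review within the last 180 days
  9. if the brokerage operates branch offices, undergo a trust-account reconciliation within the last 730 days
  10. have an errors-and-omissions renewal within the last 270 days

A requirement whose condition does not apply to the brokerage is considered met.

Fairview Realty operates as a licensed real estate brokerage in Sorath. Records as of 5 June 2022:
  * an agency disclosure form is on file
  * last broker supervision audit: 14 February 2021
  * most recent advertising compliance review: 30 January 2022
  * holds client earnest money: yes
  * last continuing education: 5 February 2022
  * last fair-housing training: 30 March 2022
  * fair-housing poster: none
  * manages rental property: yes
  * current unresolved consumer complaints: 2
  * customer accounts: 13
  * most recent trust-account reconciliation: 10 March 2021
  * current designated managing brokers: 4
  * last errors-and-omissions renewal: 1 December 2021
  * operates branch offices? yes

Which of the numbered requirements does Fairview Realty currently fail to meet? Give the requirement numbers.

1. designated managing brokers 4 ≥ 2 → met
2. continuing education 120 days ago vs limit 180 → met
3. fair-housing poster absent → not met
4. condition 'manages rental property' holds; fair-housing training 67 days ago vs limit 60 → not met
5. condition 'holds client earnest money' holds; unresolved consumer complaints 2 > 1 → not met
6. agency disclosure form present → met
7. broker supervision audit 476 days ago vs limit 540 → met
8. advertising compliance review 126 days ago vs limit 180 → met
9. condition 'operates branch offices' holds; trust-account reconciliation 452 days ago vs limit 730 → met
10. errors-and-omissions renewal 186 days ago vs limit 270 → met
Not met: 3, 4, 5

3, 4, 5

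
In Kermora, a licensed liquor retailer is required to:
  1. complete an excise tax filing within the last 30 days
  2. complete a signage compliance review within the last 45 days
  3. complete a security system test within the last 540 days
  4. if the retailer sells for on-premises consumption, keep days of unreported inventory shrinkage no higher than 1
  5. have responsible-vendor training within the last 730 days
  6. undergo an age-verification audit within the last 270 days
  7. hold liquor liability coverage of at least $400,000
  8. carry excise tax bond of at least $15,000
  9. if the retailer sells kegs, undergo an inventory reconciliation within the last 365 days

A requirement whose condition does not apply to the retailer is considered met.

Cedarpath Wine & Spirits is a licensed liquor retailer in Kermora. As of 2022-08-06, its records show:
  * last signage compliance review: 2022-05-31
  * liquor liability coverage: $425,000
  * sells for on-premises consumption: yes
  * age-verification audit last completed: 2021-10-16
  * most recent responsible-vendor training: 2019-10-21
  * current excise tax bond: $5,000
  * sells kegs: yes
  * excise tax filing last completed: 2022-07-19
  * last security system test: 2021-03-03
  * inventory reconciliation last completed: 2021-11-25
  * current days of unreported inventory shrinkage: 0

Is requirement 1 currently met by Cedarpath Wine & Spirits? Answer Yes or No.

Yes

1. excise tax filing 18 days ago vs limit 30 → met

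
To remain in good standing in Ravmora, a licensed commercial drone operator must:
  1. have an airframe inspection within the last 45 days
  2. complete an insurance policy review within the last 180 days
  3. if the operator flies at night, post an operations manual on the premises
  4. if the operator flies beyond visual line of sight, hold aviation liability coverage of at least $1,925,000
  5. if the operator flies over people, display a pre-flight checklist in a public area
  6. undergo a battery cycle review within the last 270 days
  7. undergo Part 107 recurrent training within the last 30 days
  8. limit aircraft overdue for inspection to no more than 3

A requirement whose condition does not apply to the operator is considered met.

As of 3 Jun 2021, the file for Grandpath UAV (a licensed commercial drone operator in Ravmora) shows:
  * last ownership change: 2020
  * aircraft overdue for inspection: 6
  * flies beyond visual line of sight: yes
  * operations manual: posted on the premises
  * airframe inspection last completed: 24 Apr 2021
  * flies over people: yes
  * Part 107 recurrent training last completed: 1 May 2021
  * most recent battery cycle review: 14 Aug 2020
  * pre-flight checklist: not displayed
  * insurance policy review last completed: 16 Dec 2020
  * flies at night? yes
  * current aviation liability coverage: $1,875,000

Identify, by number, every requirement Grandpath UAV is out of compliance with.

1. airframe inspection 40 days ago vs limit 45 → met
2. insurance policy review 169 days ago vs limit 180 → met
3. condition 'flies at night' holds; operations manual present → met
4. condition 'flies beyond visual line of sight' holds; aviation liability coverage $1,875,000 < $1,925,000 → not met
5. condition 'flies over people' holds; pre-flight checklist absent → not met
6. battery cycle review 293 days ago vs limit 270 → not met
7. Part 107 recurrent training 33 days ago vs limit 30 → not met
8. aircraft overdue for inspection 6 > 3 → not met
Not met: 4, 5, 6, 7, 8

4, 5, 6, 7, 8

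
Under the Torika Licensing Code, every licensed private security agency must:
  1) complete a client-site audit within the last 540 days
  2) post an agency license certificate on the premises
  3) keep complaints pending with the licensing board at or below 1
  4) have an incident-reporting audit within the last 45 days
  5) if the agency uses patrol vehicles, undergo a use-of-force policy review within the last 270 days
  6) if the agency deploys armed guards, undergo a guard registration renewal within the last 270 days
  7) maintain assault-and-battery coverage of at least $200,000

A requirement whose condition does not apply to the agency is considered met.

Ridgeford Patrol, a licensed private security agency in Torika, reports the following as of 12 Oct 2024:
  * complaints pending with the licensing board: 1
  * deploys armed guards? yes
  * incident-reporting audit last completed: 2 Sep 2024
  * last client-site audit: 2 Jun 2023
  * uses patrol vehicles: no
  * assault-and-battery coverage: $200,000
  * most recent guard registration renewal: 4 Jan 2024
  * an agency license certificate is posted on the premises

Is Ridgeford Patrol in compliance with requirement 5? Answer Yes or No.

Yes

5. condition 'uses patrol vehicles' does not hold → requirement n/a → met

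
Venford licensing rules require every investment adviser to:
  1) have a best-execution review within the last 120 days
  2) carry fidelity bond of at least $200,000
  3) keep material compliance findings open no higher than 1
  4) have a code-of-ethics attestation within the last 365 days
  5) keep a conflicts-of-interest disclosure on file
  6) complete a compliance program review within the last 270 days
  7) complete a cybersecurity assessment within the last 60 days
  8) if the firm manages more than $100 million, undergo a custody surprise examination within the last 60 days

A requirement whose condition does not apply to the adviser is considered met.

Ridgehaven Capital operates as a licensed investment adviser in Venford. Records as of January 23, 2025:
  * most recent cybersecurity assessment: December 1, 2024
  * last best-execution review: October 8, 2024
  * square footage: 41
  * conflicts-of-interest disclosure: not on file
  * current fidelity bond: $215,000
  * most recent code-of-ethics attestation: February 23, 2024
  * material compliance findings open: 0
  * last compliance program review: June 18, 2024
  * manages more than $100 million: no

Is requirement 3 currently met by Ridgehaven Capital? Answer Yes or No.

3. material compliance findings open 0 ≤ 1 → met

Yes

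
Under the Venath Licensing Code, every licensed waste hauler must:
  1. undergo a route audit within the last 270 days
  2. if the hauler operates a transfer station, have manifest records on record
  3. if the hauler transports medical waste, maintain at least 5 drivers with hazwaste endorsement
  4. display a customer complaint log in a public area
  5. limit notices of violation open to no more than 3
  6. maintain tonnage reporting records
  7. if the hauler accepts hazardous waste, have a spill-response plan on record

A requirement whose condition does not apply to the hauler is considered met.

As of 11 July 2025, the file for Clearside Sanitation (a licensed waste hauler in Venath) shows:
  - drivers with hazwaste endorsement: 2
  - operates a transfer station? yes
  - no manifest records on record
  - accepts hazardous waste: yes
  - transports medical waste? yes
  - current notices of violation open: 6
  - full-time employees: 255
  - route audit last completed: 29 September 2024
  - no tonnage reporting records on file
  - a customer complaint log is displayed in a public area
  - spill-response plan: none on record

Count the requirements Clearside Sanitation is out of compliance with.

1. route audit 285 days ago vs limit 270 → not met
2. condition 'operates a transfer station' holds; manifest records absent → not met
3. condition 'transports medical waste' holds; drivers with hazwaste endorsement 2 < 5 → not met
4. customer complaint log present → met
5. notices of violation open 6 > 3 → not met
6. tonnage reporting records absent → not met
7. condition 'accepts hazardous waste' holds; spill-response plan absent → not met
Not met: 6 of 7

6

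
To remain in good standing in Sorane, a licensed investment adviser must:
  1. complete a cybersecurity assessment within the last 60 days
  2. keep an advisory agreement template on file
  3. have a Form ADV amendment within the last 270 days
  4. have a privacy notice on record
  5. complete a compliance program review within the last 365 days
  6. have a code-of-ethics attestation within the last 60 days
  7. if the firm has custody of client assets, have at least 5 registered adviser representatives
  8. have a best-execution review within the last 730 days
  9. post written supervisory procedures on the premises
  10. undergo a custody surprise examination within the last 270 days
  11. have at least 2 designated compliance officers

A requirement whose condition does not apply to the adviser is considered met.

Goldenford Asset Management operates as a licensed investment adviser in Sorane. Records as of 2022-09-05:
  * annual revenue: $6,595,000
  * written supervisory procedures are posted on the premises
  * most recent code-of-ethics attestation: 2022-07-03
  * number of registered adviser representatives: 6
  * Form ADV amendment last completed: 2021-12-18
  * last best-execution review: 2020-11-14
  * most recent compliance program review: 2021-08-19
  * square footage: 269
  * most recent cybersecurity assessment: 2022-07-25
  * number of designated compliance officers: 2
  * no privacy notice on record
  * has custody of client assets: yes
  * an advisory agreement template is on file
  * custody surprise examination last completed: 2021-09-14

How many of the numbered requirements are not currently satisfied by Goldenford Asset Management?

1. cybersecurity assessment 42 days ago vs limit 60 → met
2. advisory agreement template present → met
3. Form ADV amendment 261 days ago vs limit 270 → met
4. privacy notice absent → not met
5. compliance program review 382 days ago vs limit 365 → not met
6. code-of-ethics attestation 64 days ago vs limit 60 → not met
7. condition 'has custody of client assets' holds; registered adviser representatives 6 ≥ 5 → met
8. best-execution review 660 days ago vs limit 730 → met
9. written supervisory procedures present → met
10. custody surprise examination 356 days ago vs limit 270 → not met
11. designated compliance officers 2 ≥ 2 → met
Not met: 4 of 11

4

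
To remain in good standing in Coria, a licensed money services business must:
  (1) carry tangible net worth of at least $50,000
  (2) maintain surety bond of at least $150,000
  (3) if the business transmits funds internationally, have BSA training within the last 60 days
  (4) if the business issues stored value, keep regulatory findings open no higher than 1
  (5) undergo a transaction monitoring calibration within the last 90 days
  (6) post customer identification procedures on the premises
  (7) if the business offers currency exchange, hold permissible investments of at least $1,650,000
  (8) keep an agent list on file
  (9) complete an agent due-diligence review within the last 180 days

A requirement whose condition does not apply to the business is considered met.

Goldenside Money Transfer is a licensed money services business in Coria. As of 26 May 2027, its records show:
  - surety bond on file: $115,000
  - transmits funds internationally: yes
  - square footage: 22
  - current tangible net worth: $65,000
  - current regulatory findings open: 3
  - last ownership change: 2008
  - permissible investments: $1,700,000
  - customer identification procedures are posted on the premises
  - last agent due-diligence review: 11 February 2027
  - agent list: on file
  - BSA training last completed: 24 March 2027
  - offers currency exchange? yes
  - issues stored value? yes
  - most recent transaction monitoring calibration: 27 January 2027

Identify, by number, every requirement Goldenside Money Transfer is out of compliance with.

1. tangible net worth $65,000 ≥ $50,000 → met
2. surety bond $115,000 < $150,000 → not met
3. condition 'transmits funds internationally' holds; BSA training 63 days ago vs limit 60 → not met
4. condition 'issues stored value' holds; regulatory findings open 3 > 1 → not met
5. transaction monitoring calibration 119 days ago vs limit 90 → not met
6. customer identification procedures present → met
7. condition 'offers currency exchange' holds; permissible investments $1,700,000 ≥ $1,650,000 → met
8. agent list present → met
9. agent due-diligence review 104 days ago vs limit 180 → met
Not met: 2, 3, 4, 5

2, 3, 4, 5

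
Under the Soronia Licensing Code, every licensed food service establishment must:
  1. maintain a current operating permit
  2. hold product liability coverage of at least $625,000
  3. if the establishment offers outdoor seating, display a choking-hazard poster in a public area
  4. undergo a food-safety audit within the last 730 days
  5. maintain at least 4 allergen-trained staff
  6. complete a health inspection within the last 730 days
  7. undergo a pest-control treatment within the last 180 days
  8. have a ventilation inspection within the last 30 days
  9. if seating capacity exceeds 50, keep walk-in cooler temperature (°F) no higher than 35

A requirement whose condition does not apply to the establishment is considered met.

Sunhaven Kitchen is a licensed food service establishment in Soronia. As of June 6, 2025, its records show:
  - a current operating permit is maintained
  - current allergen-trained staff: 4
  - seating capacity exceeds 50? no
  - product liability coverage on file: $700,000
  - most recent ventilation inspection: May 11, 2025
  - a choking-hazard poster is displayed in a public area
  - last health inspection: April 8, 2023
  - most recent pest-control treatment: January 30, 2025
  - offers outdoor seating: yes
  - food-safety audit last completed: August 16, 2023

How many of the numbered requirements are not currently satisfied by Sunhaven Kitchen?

1. current operating permit present → met
2. product liability coverage $700,000 ≥ $625,000 → met
3. condition 'offers outdoor seating' holds; choking-hazard poster present → met
4. food-safety audit 660 days ago vs limit 730 → met
5. allergen-trained staff 4 ≥ 4 → met
6. health inspection 790 days ago vs limit 730 → not met
7. pest-control treatment 127 days ago vs limit 180 → met
8. ventilation inspection 26 days ago vs limit 30 → met
9. condition 'seating capacity exceeds 50' does not hold → requirement n/a → met
Not met: 1 of 9

1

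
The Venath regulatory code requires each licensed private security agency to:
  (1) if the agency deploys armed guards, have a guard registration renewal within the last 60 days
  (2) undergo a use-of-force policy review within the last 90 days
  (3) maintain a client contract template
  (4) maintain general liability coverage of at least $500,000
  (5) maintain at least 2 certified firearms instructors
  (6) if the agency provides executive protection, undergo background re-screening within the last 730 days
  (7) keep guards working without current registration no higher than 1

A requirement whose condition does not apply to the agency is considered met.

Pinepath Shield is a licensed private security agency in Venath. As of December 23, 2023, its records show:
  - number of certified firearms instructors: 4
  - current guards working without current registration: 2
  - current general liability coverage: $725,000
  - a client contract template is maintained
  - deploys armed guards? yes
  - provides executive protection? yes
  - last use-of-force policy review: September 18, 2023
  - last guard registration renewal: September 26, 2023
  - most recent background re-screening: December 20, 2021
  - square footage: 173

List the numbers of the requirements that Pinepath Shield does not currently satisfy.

1, 2, 6, 7

1. condition 'deploys armed guards' holds; guard registration renewal 88 days ago vs limit 60 → not met
2. use-of-force policy review 96 days ago vs limit 90 → not met
3. client contract template present → met
4. general liability coverage $725,000 ≥ $500,000 → met
5. certified firearms instructors 4 ≥ 2 → met
6. condition 'provides executive protection' holds; background re-screening 733 days ago vs limit 730 → not met
7. guards working without current registration 2 > 1 → not met
Not met: 1, 2, 6, 7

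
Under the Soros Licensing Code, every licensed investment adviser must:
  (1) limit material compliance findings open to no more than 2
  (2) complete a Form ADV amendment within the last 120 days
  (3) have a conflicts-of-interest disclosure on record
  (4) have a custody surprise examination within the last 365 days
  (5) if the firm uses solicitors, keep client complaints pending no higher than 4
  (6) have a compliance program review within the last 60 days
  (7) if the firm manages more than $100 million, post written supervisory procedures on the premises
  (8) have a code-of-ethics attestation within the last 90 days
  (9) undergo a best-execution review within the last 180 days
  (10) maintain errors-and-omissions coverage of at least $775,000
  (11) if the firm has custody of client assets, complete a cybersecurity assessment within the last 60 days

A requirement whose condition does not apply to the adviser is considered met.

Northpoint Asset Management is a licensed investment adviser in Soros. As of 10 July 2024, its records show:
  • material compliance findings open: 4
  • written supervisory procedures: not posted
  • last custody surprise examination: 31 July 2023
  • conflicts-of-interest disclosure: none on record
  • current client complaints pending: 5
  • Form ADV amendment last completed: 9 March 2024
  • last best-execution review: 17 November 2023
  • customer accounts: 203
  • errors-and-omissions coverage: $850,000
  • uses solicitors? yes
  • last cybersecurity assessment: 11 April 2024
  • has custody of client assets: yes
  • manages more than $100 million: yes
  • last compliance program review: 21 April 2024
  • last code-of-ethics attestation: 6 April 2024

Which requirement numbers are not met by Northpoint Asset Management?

1. material compliance findings open 4 > 2 → not met
2. Form ADV amendment 123 days ago vs limit 120 → not met
3. conflicts-of-interest disclosure absent → not met
4. custody surprise examination 345 days ago vs limit 365 → met
5. condition 'uses solicitors' holds; client complaints pending 5 > 4 → not met
6. compliance program review 80 days ago vs limit 60 → not met
7. condition 'manages more than $100 million' holds; written supervisory procedures absent → not met
8. code-of-ethics attestation 95 days ago vs limit 90 → not met
9. best-execution review 236 days ago vs limit 180 → not met
10. errors-and-omissions coverage $850,000 ≥ $775,000 → met
11. condition 'has custody of client assets' holds; cybersecurity assessment 90 days ago vs limit 60 → not met
Not met: 1, 2, 3, 5, 6, 7, 8, 9, 11

1, 2, 3, 5, 6, 7, 8, 9, 11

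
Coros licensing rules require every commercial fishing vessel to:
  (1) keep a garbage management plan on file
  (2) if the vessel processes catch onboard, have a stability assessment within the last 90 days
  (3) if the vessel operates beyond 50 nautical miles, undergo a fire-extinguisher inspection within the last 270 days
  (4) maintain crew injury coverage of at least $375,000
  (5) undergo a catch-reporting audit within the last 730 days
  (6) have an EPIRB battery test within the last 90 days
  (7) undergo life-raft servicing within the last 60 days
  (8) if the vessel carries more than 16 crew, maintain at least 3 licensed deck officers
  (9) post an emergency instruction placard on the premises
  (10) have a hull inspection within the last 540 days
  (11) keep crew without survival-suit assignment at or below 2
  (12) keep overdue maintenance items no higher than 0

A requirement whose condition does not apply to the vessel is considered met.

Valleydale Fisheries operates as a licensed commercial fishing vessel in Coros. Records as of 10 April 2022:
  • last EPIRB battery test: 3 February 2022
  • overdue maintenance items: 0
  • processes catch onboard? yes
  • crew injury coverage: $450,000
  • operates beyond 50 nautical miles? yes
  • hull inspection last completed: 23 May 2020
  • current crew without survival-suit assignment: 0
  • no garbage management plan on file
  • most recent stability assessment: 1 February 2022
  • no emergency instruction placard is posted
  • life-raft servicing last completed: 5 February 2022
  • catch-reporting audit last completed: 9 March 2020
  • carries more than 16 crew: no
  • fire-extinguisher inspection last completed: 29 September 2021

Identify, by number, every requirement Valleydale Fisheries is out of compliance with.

1. garbage management plan absent → not met
2. condition 'processes catch onboard' holds; stability assessment 68 days ago vs limit 90 → met
3. condition 'operates beyond 50 nautical miles' holds; fire-extinguisher inspection 193 days ago vs limit 270 → met
4. crew injury coverage $450,000 ≥ $375,000 → met
5. catch-reporting audit 762 days ago vs limit 730 → not met
6. EPIRB battery test 66 days ago vs limit 90 → met
7. life-raft servicing 64 days ago vs limit 60 → not met
8. condition 'carries more than 16 crew' does not hold → requirement n/a → met
9. emergency instruction placard absent → not met
10. hull inspection 687 days ago vs limit 540 → not met
11. crew without survival-suit assignment 0 ≤ 2 → met
12. overdue maintenance items 0 ≤ 0 → met
Not met: 1, 5, 7, 9, 10

1, 5, 7, 9, 10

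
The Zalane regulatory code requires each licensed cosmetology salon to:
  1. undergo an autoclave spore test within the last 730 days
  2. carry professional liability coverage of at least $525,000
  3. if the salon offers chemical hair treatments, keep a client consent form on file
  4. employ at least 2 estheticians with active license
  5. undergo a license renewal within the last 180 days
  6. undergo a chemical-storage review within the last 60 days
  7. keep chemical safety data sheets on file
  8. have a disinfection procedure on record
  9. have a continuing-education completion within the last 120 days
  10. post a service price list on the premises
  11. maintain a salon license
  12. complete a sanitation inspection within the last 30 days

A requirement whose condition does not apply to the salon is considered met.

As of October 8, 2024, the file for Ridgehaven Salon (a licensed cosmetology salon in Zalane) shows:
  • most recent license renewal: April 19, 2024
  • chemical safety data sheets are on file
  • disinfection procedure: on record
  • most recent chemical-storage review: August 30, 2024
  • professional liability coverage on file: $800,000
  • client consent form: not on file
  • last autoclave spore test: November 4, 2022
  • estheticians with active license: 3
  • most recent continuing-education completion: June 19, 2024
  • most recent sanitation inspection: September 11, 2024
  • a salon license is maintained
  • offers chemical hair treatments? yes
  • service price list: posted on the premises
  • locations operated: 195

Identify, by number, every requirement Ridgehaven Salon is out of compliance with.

1. autoclave spore test 704 days ago vs limit 730 → met
2. professional liability coverage $800,000 ≥ $525,000 → met
3. condition 'offers chemical hair treatments' holds; client consent form absent → not met
4. estheticians with active license 3 ≥ 2 → met
5. license renewal 172 days ago vs limit 180 → met
6. chemical-storage review 39 days ago vs limit 60 → met
7. chemical safety data sheets present → met
8. disinfection procedure present → met
9. continuing-education completion 111 days ago vs limit 120 → met
10. service price list present → met
11. salon license present → met
12. sanitation inspection 27 days ago vs limit 30 → met
Not met: 3

3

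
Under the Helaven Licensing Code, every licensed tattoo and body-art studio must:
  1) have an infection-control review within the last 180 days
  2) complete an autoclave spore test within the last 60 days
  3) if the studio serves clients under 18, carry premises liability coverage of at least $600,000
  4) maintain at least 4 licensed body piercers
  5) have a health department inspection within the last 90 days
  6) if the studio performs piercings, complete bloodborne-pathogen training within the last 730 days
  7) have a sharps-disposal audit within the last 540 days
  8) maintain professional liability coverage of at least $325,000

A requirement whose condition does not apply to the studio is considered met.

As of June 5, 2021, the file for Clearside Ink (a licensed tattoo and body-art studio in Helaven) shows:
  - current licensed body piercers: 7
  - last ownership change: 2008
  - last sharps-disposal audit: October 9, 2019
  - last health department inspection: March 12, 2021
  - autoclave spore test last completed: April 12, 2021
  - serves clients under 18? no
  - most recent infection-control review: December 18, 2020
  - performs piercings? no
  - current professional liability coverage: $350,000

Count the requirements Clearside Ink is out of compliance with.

1. infection-control review 169 days ago vs limit 180 → met
2. autoclave spore test 54 days ago vs limit 60 → met
3. condition 'serves clients under 18' does not hold → requirement n/a → met
4. licensed body piercers 7 ≥ 4 → met
5. health department inspection 85 days ago vs limit 90 → met
6. condition 'performs piercings' does not hold → requirement n/a → met
7. sharps-disposal audit 605 days ago vs limit 540 → not met
8. professional liability coverage $350,000 ≥ $325,000 → met
Not met: 1 of 8

1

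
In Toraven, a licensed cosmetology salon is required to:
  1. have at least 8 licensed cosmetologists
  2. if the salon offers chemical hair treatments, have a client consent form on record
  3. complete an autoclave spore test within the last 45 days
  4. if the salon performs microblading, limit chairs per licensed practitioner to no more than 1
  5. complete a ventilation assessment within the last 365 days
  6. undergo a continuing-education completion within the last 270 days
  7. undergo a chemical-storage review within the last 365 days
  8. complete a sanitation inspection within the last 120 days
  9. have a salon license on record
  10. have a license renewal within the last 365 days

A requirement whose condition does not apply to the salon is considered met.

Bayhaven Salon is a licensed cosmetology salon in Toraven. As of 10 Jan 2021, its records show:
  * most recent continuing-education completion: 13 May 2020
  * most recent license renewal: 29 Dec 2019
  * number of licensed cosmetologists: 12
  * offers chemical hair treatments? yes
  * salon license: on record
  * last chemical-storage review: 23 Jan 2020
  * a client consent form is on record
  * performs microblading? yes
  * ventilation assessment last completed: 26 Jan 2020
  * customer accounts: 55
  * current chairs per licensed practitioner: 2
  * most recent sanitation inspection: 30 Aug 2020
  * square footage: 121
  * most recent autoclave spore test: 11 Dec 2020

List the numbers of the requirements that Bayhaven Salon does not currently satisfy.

1. licensed cosmetologists 12 ≥ 8 → met
2. condition 'offers chemical hair treatments' holds; client consent form present → met
3. autoclave spore test 30 days ago vs limit 45 → met
4. condition 'performs microblading' holds; chairs per licensed practitioner 2 > 1 → not met
5. ventilation assessment 350 days ago vs limit 365 → met
6. continuing-education completion 242 days ago vs limit 270 → met
7. chemical-storage review 353 days ago vs limit 365 → met
8. sanitation inspection 133 days ago vs limit 120 → not met
9. salon license present → met
10. license renewal 378 days ago vs limit 365 → not met
Not met: 4, 8, 10

4, 8, 10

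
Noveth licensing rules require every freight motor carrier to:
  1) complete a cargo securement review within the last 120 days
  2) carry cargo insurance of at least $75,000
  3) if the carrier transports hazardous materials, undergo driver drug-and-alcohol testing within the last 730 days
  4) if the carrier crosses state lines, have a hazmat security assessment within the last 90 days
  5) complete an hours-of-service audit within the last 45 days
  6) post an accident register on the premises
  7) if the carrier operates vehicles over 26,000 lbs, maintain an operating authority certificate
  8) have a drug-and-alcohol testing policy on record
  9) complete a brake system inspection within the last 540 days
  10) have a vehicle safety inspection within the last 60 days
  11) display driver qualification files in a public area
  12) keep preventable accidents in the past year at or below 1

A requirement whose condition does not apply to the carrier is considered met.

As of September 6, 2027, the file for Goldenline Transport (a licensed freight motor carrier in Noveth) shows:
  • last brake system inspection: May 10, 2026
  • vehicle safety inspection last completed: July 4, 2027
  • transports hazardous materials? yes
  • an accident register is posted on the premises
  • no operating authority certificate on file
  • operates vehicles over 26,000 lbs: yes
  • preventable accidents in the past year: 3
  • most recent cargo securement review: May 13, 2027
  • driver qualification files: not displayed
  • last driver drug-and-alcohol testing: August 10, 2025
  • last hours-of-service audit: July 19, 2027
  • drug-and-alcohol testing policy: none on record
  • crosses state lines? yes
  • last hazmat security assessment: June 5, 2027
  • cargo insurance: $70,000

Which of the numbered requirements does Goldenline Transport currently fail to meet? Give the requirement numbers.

2, 3, 4, 5, 7, 8, 10, 11, 12

1. cargo securement review 116 days ago vs limit 120 → met
2. cargo insurance $70,000 < $75,000 → not met
3. condition 'transports hazardous materials' holds; driver drug-and-alcohol testing 757 days ago vs limit 730 → not met
4. condition 'crosses state lines' holds; hazmat security assessment 93 days ago vs limit 90 → not met
5. hours-of-service audit 49 days ago vs limit 45 → not met
6. accident register present → met
7. condition 'operates vehicles over 26,000 lbs' holds; operating authority certificate absent → not met
8. drug-and-alcohol testing policy absent → not met
9. brake system inspection 484 days ago vs limit 540 → met
10. vehicle safety inspection 64 days ago vs limit 60 → not met
11. driver qualification files absent → not met
12. preventable accidents in the past year 3 > 1 → not met
Not met: 2, 3, 4, 5, 7, 8, 10, 11, 12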